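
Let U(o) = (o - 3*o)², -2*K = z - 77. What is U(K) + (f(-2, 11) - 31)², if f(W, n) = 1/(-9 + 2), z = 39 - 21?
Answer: 218093/49 ≈ 4450.9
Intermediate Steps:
z = 18
f(W, n) = -⅐ (f(W, n) = 1/(-7) = -⅐)
K = 59/2 (K = -(18 - 77)/2 = -½*(-59) = 59/2 ≈ 29.500)
U(o) = 4*o² (U(o) = (-2*o)² = 4*o²)
U(K) + (f(-2, 11) - 31)² = 4*(59/2)² + (-⅐ - 31)² = 4*(3481/4) + (-218/7)² = 3481 + 47524/49 = 218093/49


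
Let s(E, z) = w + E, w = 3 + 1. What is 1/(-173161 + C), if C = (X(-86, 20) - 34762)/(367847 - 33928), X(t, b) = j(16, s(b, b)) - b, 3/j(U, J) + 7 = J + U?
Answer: -3673109/636039610150 ≈ -5.7750e-6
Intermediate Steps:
w = 4
s(E, z) = 4 + E
j(U, J) = 3/(-7 + J + U) (j(U, J) = 3/(-7 + (J + U)) = 3/(-7 + J + U))
X(t, b) = -b + 3/(13 + b) (X(t, b) = 3/(-7 + (4 + b) + 16) - b = 3/(13 + b) - b = -b + 3/(13 + b))
C = -382601/3673109 (C = ((3 - 1*20*(13 + 20))/(13 + 20) - 34762)/(367847 - 33928) = ((3 - 1*20*33)/33 - 34762)/333919 = ((3 - 660)/33 - 34762)*(1/333919) = ((1/33)*(-657) - 34762)*(1/333919) = (-219/11 - 34762)*(1/333919) = -382601/11*1/333919 = -382601/3673109 ≈ -0.10416)
1/(-173161 + C) = 1/(-173161 - 382601/3673109) = 1/(-636039610150/3673109) = -3673109/636039610150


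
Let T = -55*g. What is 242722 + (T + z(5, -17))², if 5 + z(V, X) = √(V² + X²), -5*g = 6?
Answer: 246757 + 122*√314 ≈ 2.4892e+5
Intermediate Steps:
g = -6/5 (g = -⅕*6 = -6/5 ≈ -1.2000)
z(V, X) = -5 + √(V² + X²)
T = 66 (T = -55*(-6/5) = 66)
242722 + (T + z(5, -17))² = 242722 + (66 + (-5 + √(5² + (-17)²)))² = 242722 + (66 + (-5 + √(25 + 289)))² = 242722 + (66 + (-5 + √314))² = 242722 + (61 + √314)²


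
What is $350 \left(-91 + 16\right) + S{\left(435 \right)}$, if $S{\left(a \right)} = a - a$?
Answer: $-26250$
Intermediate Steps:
$S{\left(a \right)} = 0$
$350 \left(-91 + 16\right) + S{\left(435 \right)} = 350 \left(-91 + 16\right) + 0 = 350 \left(-75\right) + 0 = -26250 + 0 = -26250$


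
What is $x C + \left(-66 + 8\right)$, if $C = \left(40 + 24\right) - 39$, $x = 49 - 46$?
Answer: $17$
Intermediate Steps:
$x = 3$
$C = 25$ ($C = 64 - 39 = 25$)
$x C + \left(-66 + 8\right) = 3 \cdot 25 + \left(-66 + 8\right) = 75 - 58 = 17$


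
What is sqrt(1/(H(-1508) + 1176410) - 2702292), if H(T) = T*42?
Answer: I*sqrt(3347960705692045918)/1113074 ≈ 1643.9*I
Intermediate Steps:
H(T) = 42*T
sqrt(1/(H(-1508) + 1176410) - 2702292) = sqrt(1/(42*(-1508) + 1176410) - 2702292) = sqrt(1/(-63336 + 1176410) - 2702292) = sqrt(1/1113074 - 2702292) = sqrt(-3007850965607/1113074) = I*sqrt(3347960705692045918)/1113074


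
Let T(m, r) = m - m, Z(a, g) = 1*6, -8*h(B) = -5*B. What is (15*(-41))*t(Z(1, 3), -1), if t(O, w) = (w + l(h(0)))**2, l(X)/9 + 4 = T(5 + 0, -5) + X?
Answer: -841935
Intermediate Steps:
h(B) = 5*B/8 (h(B) = -(-5)*B/8 = 5*B/8)
Z(a, g) = 6
T(m, r) = 0
l(X) = -36 + 9*X (l(X) = -36 + 9*(0 + X) = -36 + 9*X)
t(O, w) = (-36 + w)**2 (t(O, w) = (w + (-36 + 9*((5/8)*0)))**2 = (w + (-36 + 9*0))**2 = (w + (-36 + 0))**2 = (w - 36)**2 = (-36 + w)**2)
(15*(-41))*t(Z(1, 3), -1) = (15*(-41))*(-36 - 1)**2 = -615*(-37)**2 = -615*1369 = -841935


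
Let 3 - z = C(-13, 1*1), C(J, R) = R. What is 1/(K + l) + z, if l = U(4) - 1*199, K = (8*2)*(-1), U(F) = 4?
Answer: 421/211 ≈ 1.9953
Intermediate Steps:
z = 2 (z = 3 - 1 = 2)
K = -16 (K = 16*(-1) = -16)
l = -195 (l = 4 - 1*199 = 4 - 199 = -195)
1/(K + l) + z = 1/(-16 - 195) + 2 = 1/(-211) + 2 = -1/211 + 2 = 421/211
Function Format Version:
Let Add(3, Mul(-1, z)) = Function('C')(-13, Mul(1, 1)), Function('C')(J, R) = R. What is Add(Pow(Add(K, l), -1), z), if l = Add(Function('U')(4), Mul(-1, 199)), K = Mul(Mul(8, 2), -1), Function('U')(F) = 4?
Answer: Rational(421, 211) ≈ 1.9953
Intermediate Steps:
z = 2 (z = Add(3, Mul(-1, Mul(1, 1))) = Add(3, Mul(-1, 1)) = Add(3, -1) = 2)
K = -16 (K = Mul(16, -1) = -16)
l = -195 (l = Add(4, Mul(-1, 199)) = Add(4, -199) = -195)
Add(Pow(Add(K, l), -1), z) = Add(Pow(Add(-16, -195), -1), 2) = Add(Pow(-211, -1), 2) = Add(Rational(-1, 211), 2) = Rational(421, 211)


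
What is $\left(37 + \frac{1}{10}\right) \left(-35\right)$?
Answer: $- \frac{2597}{2} \approx -1298.5$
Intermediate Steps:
$\left(37 + \frac{1}{10}\right) \left(-35\right) = \frac{371}{10} \left(-35\right) = - \frac{2597}{2}$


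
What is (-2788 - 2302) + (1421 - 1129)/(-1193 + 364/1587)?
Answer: -9635461834/1892927 ≈ -5090.2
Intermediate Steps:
(-2788 - 2302) + (1421 - 1129)/(-1193 + 364/1587) = -5090 + 292/(-1193 + 364*(1/1587)) = -5090 + 292/(-1193 + 364/1587) = -5090 + 292/(-1892927/1587) = -5090 + 292*(-1587/1892927) = -5090 - 463404/1892927 = -9635461834/1892927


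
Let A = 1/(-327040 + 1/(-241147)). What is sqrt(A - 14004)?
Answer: I*sqrt(87099884137690954909039151)/78864714881 ≈ 118.34*I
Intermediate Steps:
A = -241147/78864714881 (A = 1/(-327040 - 1/241147) = 1/(-78864714881/241147) = -241147/78864714881 ≈ -3.0577e-6)
sqrt(A - 14004) = sqrt(-241147/78864714881 - 14004) = sqrt(-1104421467434671/78864714881) = I*sqrt(87099884137690954909039151)/78864714881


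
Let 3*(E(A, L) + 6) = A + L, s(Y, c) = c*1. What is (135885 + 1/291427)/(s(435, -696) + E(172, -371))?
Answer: -118801673688/671739235 ≈ -176.86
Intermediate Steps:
s(Y, c) = c
E(A, L) = -6 + A/3 + L/3 (E(A, L) = -6 + (A + L)/3 = -6 + (A/3 + L/3) = -6 + A/3 + L/3)
(135885 + 1/291427)/(s(435, -696) + E(172, -371)) = (135885 + 1/291427)/(-696 + (-6 + (1/3)*172 + (1/3)*(-371))) = (135885 + 1/291427)/(-696 + (-6 + 172/3 - 371/3)) = 39600557896/(291427*(-696 - 217/3)) = 39600557896/(291427*(-2305/3)) = (39600557896/291427)*(-3/2305) = -118801673688/671739235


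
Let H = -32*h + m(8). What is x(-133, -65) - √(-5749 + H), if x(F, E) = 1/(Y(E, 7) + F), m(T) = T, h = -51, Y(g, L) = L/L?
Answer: -1/132 - I*√4109 ≈ -0.0075758 - 64.101*I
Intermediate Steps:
Y(g, L) = 1
H = 1640 (H = -32*(-51) + 8 = 1632 + 8 = 1640)
x(F, E) = 1/(1 + F)
x(-133, -65) - √(-5749 + H) = 1/(1 - 133) - √(-5749 + 1640) = 1/(-132) - √(-4109) = -1/132 - I*√4109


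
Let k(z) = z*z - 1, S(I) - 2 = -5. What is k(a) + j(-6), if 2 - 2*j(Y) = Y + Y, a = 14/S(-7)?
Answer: 250/9 ≈ 27.778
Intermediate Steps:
S(I) = -3 (S(I) = 2 - 5 = -3)
a = -14/3 (a = 14/(-3) = 14*(-1/3) = -14/3 ≈ -4.6667)
j(Y) = 1 - Y (j(Y) = 1 - (Y + Y)/2 = 1 - Y)
k(z) = -1 + z**2 (k(z) = z**2 - 1 = -1 + z**2)
k(a) + j(-6) = (-1 + (-14/3)**2) + (1 - 1*(-6)) = (-1 + 196/9) + (1 + 6) = 187/9 + 7 = 250/9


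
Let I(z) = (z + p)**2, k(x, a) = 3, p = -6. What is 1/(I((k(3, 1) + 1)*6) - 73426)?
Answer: -1/73102 ≈ -1.3680e-5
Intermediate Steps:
I(z) = (-6 + z)**2 (I(z) = (z - 6)**2 = (-6 + z)**2)
1/(I((k(3, 1) + 1)*6) - 73426) = 1/((-6 + (3 + 1)*6)**2 - 73426) = 1/((-6 + 4*6)**2 - 73426) = 1/((-6 + 24)**2 - 73426) = 1/(18**2 - 73426) = 1/(324 - 73426) = 1/(-73102) = -1/73102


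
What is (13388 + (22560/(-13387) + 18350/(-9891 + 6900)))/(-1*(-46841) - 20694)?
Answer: 535749313186/1046939397999 ≈ 0.51173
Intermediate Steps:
(13388 + (22560/(-13387) + 18350/(-9891 + 6900)))/(-1*(-46841) - 20694) = (13388 + (22560*(-1/13387) + 18350/(-2991)))/(46841 - 20694) = (13388 + (-22560/13387 + 18350*(-1/2991)))/26147 = (13388 + (-22560/13387 - 18350/2991))*(1/26147) = (13388 - 313128410/40040517)*(1/26147) = (535749313186/40040517)*(1/26147) = 535749313186/1046939397999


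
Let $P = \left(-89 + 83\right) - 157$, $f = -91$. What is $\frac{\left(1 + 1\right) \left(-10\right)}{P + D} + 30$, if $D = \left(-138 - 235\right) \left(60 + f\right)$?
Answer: $\frac{17099}{570} \approx 29.998$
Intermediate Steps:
$D = 11563$ ($D = \left(-138 - 235\right) \left(60 - 91\right) = \left(-373\right) \left(-31\right) = 11563$)
$P = -163$ ($P = -6 - 157 = -163$)
$\frac{\left(1 + 1\right) \left(-10\right)}{P + D} + 30 = \frac{\left(1 + 1\right) \left(-10\right)}{-163 + 11563} + 30 = \frac{2 \left(-10\right)}{11400} + 30 = \frac{1}{11400} \left(-20\right) + 30 = - \frac{1}{570} + 30 = \frac{17099}{570}$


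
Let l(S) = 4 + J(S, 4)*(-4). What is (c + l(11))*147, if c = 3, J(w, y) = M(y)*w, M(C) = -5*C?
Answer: 130389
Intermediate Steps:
J(w, y) = -5*w*y (J(w, y) = (-5*y)*w = -5*w*y)
l(S) = 4 + 80*S (l(S) = 4 - 5*S*4*(-4) = 4 - 20*S*(-4) = 4 + 80*S)
(c + l(11))*147 = (3 + (4 + 80*11))*147 = (3 + (4 + 880))*147 = (3 + 884)*147 = 887*147 = 130389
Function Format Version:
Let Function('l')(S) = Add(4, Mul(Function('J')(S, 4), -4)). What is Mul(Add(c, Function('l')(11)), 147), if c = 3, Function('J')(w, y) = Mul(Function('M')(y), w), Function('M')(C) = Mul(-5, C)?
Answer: 130389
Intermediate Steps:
Function('J')(w, y) = Mul(-5, w, y) (Function('J')(w, y) = Mul(Mul(-5, y), w) = Mul(-5, w, y))
Function('l')(S) = Add(4, Mul(80, S)) (Function('l')(S) = Add(4, Mul(Mul(-5, S, 4), -4)) = Add(4, Mul(Mul(-20, S), -4)) = Add(4, Mul(80, S)))
Mul(Add(c, Function('l')(11)), 147) = Mul(Add(3, Add(4, Mul(80, 11))), 147) = Mul(Add(3, Add(4, 880)), 147) = Mul(Add(3, 884), 147) = Mul(887, 147) = 130389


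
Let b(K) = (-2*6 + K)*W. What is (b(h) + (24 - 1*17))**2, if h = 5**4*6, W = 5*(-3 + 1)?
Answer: 1396741129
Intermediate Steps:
W = -10 (W = 5*(-2) = -10)
h = 3750 (h = 625*6 = 3750)
b(K) = 120 - 10*K (b(K) = (-2*6 + K)*(-10) = (-12 + K)*(-10) = 120 - 10*K)
(b(h) + (24 - 1*17))**2 = ((120 - 10*3750) + (24 - 1*17))**2 = ((120 - 37500) + (24 - 17))**2 = (-37380 + 7)**2 = (-37373)**2 = 1396741129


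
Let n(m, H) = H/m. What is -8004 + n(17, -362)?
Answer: -136430/17 ≈ -8025.3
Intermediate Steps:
-8004 + n(17, -362) = -8004 - 362/17 = -136430/17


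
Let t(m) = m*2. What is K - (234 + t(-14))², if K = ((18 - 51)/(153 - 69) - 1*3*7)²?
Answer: -32911023/784 ≈ -41978.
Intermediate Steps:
t(m) = 2*m
K = 358801/784 (K = (-33/84 - 3*7)² = (-33*1/84 - 21)² = (-11/28 - 21)² = (-599/28)² = 358801/784 ≈ 457.65)
K - (234 + t(-14))² = 358801/784 - (234 + 2*(-14))² = 358801/784 - (234 - 28)² = 358801/784 - 1*206² = 358801/784 - 1*42436 = 358801/784 - 42436 = -32911023/784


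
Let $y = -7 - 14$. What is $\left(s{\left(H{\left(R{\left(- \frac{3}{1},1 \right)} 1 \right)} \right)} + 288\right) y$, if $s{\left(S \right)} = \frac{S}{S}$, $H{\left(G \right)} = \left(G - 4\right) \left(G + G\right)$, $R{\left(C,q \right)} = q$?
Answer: $-6069$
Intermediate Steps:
$H{\left(G \right)} = 2 G \left(-4 + G\right)$ ($H{\left(G \right)} = \left(-4 + G\right) 2 G = 2 G \left(-4 + G\right)$)
$s{\left(S \right)} = 1$
$y = -21$ ($y = -7 - 14 = -21$)
$\left(s{\left(H{\left(R{\left(- \frac{3}{1},1 \right)} 1 \right)} \right)} + 288\right) y = \left(1 + 288\right) \left(-21\right) = 289 \left(-21\right) = -6069$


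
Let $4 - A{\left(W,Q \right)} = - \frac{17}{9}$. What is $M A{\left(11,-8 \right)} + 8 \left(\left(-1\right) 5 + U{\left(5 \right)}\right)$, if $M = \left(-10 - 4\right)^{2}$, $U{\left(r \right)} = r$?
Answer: $\frac{10388}{9} \approx 1154.2$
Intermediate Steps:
$A{\left(W,Q \right)} = \frac{53}{9}$ ($A{\left(W,Q \right)} = 4 - - \frac{17}{9} = 4 + \frac{17}{9} = \frac{53}{9}$)
$M = 196$ ($M = \left(-14\right)^{2} = 196$)
$M A{\left(11,-8 \right)} + 8 \left(\left(-1\right) 5 + U{\left(5 \right)}\right) = 196 \cdot \frac{53}{9} + 8 \left(\left(-1\right) 5 + 5\right) = \frac{10388}{9} + 8 \left(-5 + 5\right) = \frac{10388}{9} + 8 \cdot 0 = \frac{10388}{9} + 0 = \frac{10388}{9}$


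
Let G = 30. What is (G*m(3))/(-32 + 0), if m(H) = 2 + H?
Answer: -75/16 ≈ -4.6875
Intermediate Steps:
(G*m(3))/(-32 + 0) = (30*(2 + 3))/(-32 + 0) = (30*5)/(-32) = 150*(-1/32) = -75/16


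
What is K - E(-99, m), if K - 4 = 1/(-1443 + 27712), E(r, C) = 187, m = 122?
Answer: -4807226/26269 ≈ -183.00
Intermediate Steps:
K = 105077/26269 (K = 4 + 1/(-1443 + 27712) = 4 + 1/26269 = 105077/26269 ≈ 4.0000)
K - E(-99, m) = 105077/26269 - 1*187 = 105077/26269 - 187 = -4807226/26269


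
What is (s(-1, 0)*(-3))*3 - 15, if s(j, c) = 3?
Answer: -42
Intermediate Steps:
(s(-1, 0)*(-3))*3 - 15 = (3*(-3))*3 - 15 = -9*3 - 15 = -27 - 15 = -42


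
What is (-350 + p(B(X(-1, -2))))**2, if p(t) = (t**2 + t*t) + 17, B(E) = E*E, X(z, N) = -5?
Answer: 840889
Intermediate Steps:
B(E) = E**2
p(t) = 17 + 2*t**2 (p(t) = (t**2 + t**2) + 17 = 2*t**2 + 17 = 17 + 2*t**2)
(-350 + p(B(X(-1, -2))))**2 = (-350 + (17 + 2*((-5)**2)**2))**2 = (-350 + (17 + 2*25**2))**2 = (-350 + (17 + 2*625))**2 = (-350 + (17 + 1250))**2 = (-350 + 1267)**2 = 917**2 = 840889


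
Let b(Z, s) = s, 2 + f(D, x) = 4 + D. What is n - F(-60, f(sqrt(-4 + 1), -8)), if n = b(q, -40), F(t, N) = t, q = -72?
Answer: 20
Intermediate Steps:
f(D, x) = 2 + D (f(D, x) = -2 + (4 + D) = 2 + D)
n = -40
n - F(-60, f(sqrt(-4 + 1), -8)) = -40 - 1*(-60) = -40 + 60 = 20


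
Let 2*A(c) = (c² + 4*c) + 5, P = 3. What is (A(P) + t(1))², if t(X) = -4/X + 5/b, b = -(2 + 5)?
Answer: 3364/49 ≈ 68.653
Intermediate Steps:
b = -7 (b = -1*7 = -7)
A(c) = 5/2 + c²/2 + 2*c (A(c) = ((c² + 4*c) + 5)/2 = (5 + c² + 4*c)/2 = 5/2 + c²/2 + 2*c)
t(X) = -5/7 - 4/X (t(X) = -4/X + 5/(-7) = -4/X + 5*(-⅐) = -4/X - 5/7 = -5/7 - 4/X)
(A(P) + t(1))² = ((5/2 + (½)*3² + 2*3) + (-5/7 - 4/1))² = ((5/2 + (½)*9 + 6) + (-5/7 - 4*1))² = ((5/2 + 9/2 + 6) + (-5/7 - 4))² = (13 - 33/7)² = (58/7)² = 3364/49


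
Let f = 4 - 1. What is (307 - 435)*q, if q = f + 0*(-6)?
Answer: -384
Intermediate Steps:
f = 3
q = 3 (q = 3 + 0*(-6) = 3 + 0 = 3)
(307 - 435)*q = (307 - 435)*3 = -128*3 = -384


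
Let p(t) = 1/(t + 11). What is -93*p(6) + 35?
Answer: 502/17 ≈ 29.529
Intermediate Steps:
p(t) = 1/(11 + t)
-93*p(6) + 35 = -93/(11 + 6) + 35 = -93/17 + 35 = 502/17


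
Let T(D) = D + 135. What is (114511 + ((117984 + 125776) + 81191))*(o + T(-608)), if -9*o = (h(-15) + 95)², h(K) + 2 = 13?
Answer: -6808584766/9 ≈ -7.5651e+8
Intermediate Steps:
h(K) = 11 (h(K) = -2 + 13 = 11)
T(D) = 135 + D
o = -11236/9 (o = -(11 + 95)²/9 = -⅑*106² = -⅑*11236 = -11236/9 ≈ -1248.4)
(114511 + ((117984 + 125776) + 81191))*(o + T(-608)) = (114511 + ((117984 + 125776) + 81191))*(-11236/9 + (135 - 608)) = (114511 + (243760 + 81191))*(-11236/9 - 473) = (114511 + 324951)*(-15493/9) = 439462*(-15493/9) = -6808584766/9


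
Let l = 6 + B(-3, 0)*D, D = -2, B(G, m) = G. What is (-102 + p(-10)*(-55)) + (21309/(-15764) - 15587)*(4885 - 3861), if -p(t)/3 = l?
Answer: -62900701714/3941 ≈ -1.5961e+7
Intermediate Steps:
l = 12 (l = 6 - 3*(-2) = 6 + 6 = 12)
p(t) = -36 (p(t) = -3*12 = -36)
(-102 + p(-10)*(-55)) + (21309/(-15764) - 15587)*(4885 - 3861) = (-102 - 36*(-55)) + (21309/(-15764) - 15587)*(4885 - 3861) = (-102 + 1980) + (21309*(-1/15764) - 15587)*1024 = 1878 + (-21309/15764 - 15587)*1024 = 1878 - 245734777/15764*1024 = 1878 - 62908102912/3941 = -62900701714/3941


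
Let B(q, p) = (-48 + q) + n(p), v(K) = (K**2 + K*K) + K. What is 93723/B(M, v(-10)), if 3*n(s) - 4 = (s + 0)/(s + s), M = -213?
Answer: -62482/173 ≈ -361.17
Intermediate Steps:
v(K) = K + 2*K**2 (v(K) = (K**2 + K**2) + K = 2*K**2 + K = K + 2*K**2)
n(s) = 3/2 (n(s) = 4/3 + ((s + 0)/(s + s))/3 = 4/3 + (s/((2*s)))/3 = 4/3 + (s*(1/(2*s)))/3 = 4/3 + (1/3)*(1/2) = 4/3 + 1/6 = 3/2)
B(q, p) = -93/2 + q (B(q, p) = (-48 + q) + 3/2 = -93/2 + q)
93723/B(M, v(-10)) = 93723/(-93/2 - 213) = 93723/(-519/2) = 93723*(-2/519) = -62482/173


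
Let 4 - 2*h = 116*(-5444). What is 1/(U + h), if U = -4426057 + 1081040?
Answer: -1/3029263 ≈ -3.3011e-7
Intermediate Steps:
U = -3345017
h = 315754 (h = 2 - 58*(-5444) = 2 - 1/2*(-631504) = 2 + 315752 = 315754)
1/(U + h) = 1/(-3345017 + 315754) = 1/(-3029263) = -1/3029263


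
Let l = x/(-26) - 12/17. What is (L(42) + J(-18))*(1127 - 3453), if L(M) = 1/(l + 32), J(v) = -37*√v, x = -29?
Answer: -1028092/14325 + 258186*I*√2 ≈ -71.769 + 3.6513e+5*I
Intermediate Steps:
l = 181/442 (l = -29/(-26) - 12/17 = -29*(-1/26) - 12*1/17 = 29/26 - 12/17 = 181/442 ≈ 0.40950)
L(M) = 442/14325 (L(M) = 1/(181/442 + 32) = 1/(14325/442) = 442/14325)
(L(42) + J(-18))*(1127 - 3453) = (442/14325 - 111*I*√2)*(1127 - 3453) = (442/14325 - 111*I*√2)*(-2326) = -1028092/14325 + 258186*I*√2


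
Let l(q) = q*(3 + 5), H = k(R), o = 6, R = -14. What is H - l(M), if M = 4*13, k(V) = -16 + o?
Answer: -426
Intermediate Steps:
k(V) = -10 (k(V) = -16 + 6 = -10)
M = 52
H = -10
l(q) = 8*q (l(q) = q*8 = 8*q)
H - l(M) = -10 - 8*52 = -10 - 1*416 = -10 - 416 = -426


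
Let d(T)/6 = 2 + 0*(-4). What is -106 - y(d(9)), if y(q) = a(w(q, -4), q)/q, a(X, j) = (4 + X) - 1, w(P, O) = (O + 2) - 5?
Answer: -317/3 ≈ -105.67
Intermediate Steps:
d(T) = 12 (d(T) = 6*(2 + 0*(-4)) = 6*(2 + 0) = 6*2 = 12)
w(P, O) = -3 + O (w(P, O) = (2 + O) - 5 = -3 + O)
a(X, j) = 3 + X
y(q) = -4/q (y(q) = (3 + (-3 - 4))/q = (3 - 7)/q = -4/q)
-106 - y(d(9)) = -106 - (-4)/12 = -106 - 1*(-1/3) = -106 + 1/3 = -317/3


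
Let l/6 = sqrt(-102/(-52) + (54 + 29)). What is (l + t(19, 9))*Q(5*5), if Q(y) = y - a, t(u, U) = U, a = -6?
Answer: 279 + 4371*sqrt(26)/13 ≈ 1993.4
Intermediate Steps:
Q(y) = 6 + y (Q(y) = y - 1*(-6) = y + 6 = 6 + y)
l = 141*sqrt(26)/13 (l = 6*sqrt(-102/(-52) + (54 + 29)) = 6*sqrt(-102*(-1/52) + 83) = 6*sqrt(51/26 + 83) = 6*sqrt(2209/26) = 6*(47*sqrt(26)/26) = 141*sqrt(26)/13 ≈ 55.305)
(l + t(19, 9))*Q(5*5) = (141*sqrt(26)/13 + 9)*(6 + 5*5) = (9 + 141*sqrt(26)/13)*(6 + 25) = (9 + 141*sqrt(26)/13)*31 = 279 + 4371*sqrt(26)/13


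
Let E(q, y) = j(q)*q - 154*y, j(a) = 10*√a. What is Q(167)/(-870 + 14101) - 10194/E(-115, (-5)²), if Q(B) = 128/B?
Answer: 867404120413/3688004970700 - 117231*I*√115/1669100 ≈ 0.2352 - 0.7532*I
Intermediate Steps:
E(q, y) = -154*y + 10*q^(3/2) (E(q, y) = (10*√q)*q - 154*y = 10*q^(3/2) - 154*y = -154*y + 10*q^(3/2))
Q(167)/(-870 + 14101) - 10194/E(-115, (-5)²) = (128/167)/(-870 + 14101) - 10194/(-154*(-5)² + 10*(-115)^(3/2)) = (128*(1/167))/13231 - 10194/(-154*25 + 10*(-115*I*√115)) = (128/167)*(1/13231) - 10194/(-3850 - 1150*I*√115) = 128/2209577 - 10194/(-3850 - 1150*I*√115)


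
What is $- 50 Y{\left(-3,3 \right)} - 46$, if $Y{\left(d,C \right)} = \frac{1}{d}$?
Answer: $- \frac{88}{3} \approx -29.333$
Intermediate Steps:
$- 50 Y{\left(-3,3 \right)} - 46 = - \frac{50}{-3} - 46 = \left(-50\right) \left(- \frac{1}{3}\right) - 46 = \frac{50}{3} - 46 = - \frac{88}{3}$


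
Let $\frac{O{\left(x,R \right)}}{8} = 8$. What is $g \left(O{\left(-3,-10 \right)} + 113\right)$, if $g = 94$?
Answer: $16638$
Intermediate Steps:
$O{\left(x,R \right)} = 64$ ($O{\left(x,R \right)} = 8 \cdot 8 = 64$)
$g \left(O{\left(-3,-10 \right)} + 113\right) = 94 \left(64 + 113\right) = 94 \cdot 177 = 16638$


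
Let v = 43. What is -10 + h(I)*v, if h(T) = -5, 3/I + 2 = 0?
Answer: -225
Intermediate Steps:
I = -3/2 (I = 3/(-2 + 0) = 3/(-2) = 3*(-½) = -3/2 ≈ -1.5000)
-10 + h(I)*v = -10 - 5*43 = -10 - 215 = -225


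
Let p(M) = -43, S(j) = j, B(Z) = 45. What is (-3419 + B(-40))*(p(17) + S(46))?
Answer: -10122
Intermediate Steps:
(-3419 + B(-40))*(p(17) + S(46)) = (-3419 + 45)*(-43 + 46) = -3374*3 = -10122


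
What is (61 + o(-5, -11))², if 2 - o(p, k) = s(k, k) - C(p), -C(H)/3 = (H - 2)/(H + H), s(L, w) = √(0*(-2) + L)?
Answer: 369781/100 - 609*I*√11/5 ≈ 3697.8 - 403.96*I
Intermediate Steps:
s(L, w) = √L (s(L, w) = √(0 + L) = √L)
C(H) = -3*(-2 + H)/(2*H) (C(H) = -3*(H - 2)/(H + H) = -3*(-2 + H)/(2*H))
o(p, k) = ½ - √k + 3/p (o(p, k) = 2 - (√k - (-3/2 + 3/p)) = 2 - (√k + (3/2 - 3/p)) = 2 - (3/2 + √k - 3/p) = 2 + (-3/2 - √k + 3/p) = ½ - √k + 3/p)
(61 + o(-5, -11))² = (61 + (½ - √(-11) + 3/(-5)))² = (61 + (½ - I*√11 + 3*(-⅕)))² = (61 + (½ - I*√11 - ⅗))² = (61 + (-⅒ - I*√11))² = (609/10 - I*√11)²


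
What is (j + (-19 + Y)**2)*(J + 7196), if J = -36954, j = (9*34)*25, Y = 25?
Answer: -228719988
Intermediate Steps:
j = 7650 (j = 306*25 = 7650)
(j + (-19 + Y)**2)*(J + 7196) = (7650 + (-19 + 25)**2)*(-36954 + 7196) = (7650 + 6**2)*(-29758) = (7650 + 36)*(-29758) = 7686*(-29758) = -228719988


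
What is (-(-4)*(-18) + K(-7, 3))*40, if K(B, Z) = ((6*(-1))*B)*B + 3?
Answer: -14520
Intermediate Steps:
K(B, Z) = 3 - 6*B² (K(B, Z) = (-6*B)*B + 3 = -6*B² + 3 = 3 - 6*B²)
(-(-4)*(-18) + K(-7, 3))*40 = (-(-4)*(-18) + (3 - 6*(-7)²))*40 = (-1*72 + (3 - 6*49))*40 = (-72 + (3 - 294))*40 = (-72 - 291)*40 = -363*40 = -14520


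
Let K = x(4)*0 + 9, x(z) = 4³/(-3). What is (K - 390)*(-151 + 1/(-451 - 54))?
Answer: 29053536/505 ≈ 57532.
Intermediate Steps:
x(z) = -64/3 (x(z) = 64*(-⅓) = -64/3)
K = 9 (K = -64/3*0 + 9 = 0 + 9 = 9)
(K - 390)*(-151 + 1/(-451 - 54)) = (9 - 390)*(-151 + 1/(-451 - 54)) = -381*(-151 + 1/(-505)) = -381*(-151 - 1/505) = -381*(-76256/505) = 29053536/505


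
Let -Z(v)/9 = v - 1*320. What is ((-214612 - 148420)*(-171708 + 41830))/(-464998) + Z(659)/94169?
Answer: -2220028767889561/21894198331 ≈ -1.0140e+5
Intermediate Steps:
Z(v) = 2880 - 9*v (Z(v) = -9*(v - 1*320) = -9*(v - 320) = -9*(-320 + v) = 2880 - 9*v)
((-214612 - 148420)*(-171708 + 41830))/(-464998) + Z(659)/94169 = ((-214612 - 148420)*(-171708 + 41830))/(-464998) + (2880 - 9*659)/94169 = -363032*(-129878)*(-1/464998) + (2880 - 5931)*(1/94169) = 47149870096*(-1/464998) - 3051*1/94169 = -23574935048/232499 - 3051/94169 = -2220028767889561/21894198331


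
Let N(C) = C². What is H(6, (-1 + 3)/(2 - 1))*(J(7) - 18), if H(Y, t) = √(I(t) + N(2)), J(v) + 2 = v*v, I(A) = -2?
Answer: 29*√2 ≈ 41.012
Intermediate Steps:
J(v) = -2 + v² (J(v) = -2 + v*v = -2 + v²)
H(Y, t) = √2 (H(Y, t) = √(-2 + 2²) = √(-2 + 4) = √2)
H(6, (-1 + 3)/(2 - 1))*(J(7) - 18) = √2*((-2 + 7²) - 18) = √2*((-2 + 49) - 18) = √2*(47 - 18) = √2*29 = 29*√2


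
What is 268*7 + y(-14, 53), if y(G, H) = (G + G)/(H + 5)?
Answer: 54390/29 ≈ 1875.5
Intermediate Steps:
y(G, H) = 2*G/(5 + H) (y(G, H) = (2*G)/(5 + H) = 2*G/(5 + H))
268*7 + y(-14, 53) = 268*7 + 2*(-14)/(5 + 53) = 1876 + 2*(-14)/58 = 1876 + 2*(-14)*(1/58) = 1876 - 14/29 = 54390/29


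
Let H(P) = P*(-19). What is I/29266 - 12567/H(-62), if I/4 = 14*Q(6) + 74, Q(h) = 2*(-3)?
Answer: -183916471/17237674 ≈ -10.669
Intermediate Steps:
Q(h) = -6
H(P) = -19*P
I = -40 (I = 4*(14*(-6) + 74) = 4*(-84 + 74) = 4*(-10) = -40)
I/29266 - 12567/H(-62) = -40/29266 - 12567/((-19*(-62))) = -40*1/29266 - 12567/1178 = -20/14633 - 12567*1/1178 = -20/14633 - 12567/1178 = -183916471/17237674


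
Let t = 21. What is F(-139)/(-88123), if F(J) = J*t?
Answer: 417/12589 ≈ 0.033124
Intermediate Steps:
F(J) = 21*J (F(J) = J*21 = 21*J)
F(-139)/(-88123) = (21*(-139))/(-88123) = -2919*(-1/88123) = 417/12589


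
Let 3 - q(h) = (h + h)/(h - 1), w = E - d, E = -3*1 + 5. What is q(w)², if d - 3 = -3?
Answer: 1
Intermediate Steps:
d = 0 (d = 3 - 3 = 0)
E = 2 (E = -3 + 5 = 2)
w = 2 (w = 2 - 1*0 = 2 + 0 = 2)
q(h) = 3 - 2*h/(-1 + h) (q(h) = 3 - (h + h)/(h - 1) = 3 - 2*h/(-1 + h))
q(w)² = ((-3 + 2)/(-1 + 2))² = (-1/1)² = (1*(-1))² = (-1)² = 1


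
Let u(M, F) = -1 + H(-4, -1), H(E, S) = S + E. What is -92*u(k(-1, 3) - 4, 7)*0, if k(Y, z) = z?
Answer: 0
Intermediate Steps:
H(E, S) = E + S
u(M, F) = -6 (u(M, F) = -1 + (-4 - 1) = -1 - 5 = -6)
-92*u(k(-1, 3) - 4, 7)*0 = -92*(-6)*0 = 552*0 = 0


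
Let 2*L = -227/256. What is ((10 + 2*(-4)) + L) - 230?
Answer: -116963/512 ≈ -228.44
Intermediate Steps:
L = -227/512 (L = (-227/256)/2 = (-227*1/256)/2 = (½)*(-227/256) = -227/512 ≈ -0.44336)
((10 + 2*(-4)) + L) - 230 = ((10 + 2*(-4)) - 227/512) - 230 = ((10 - 8) - 227/512) - 230 = (2 - 227/512) - 230 = 797/512 - 230 = -116963/512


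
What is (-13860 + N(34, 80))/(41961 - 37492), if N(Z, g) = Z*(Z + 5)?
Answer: -12534/4469 ≈ -2.8047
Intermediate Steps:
N(Z, g) = Z*(5 + Z)
(-13860 + N(34, 80))/(41961 - 37492) = (-13860 + 34*(5 + 34))/(41961 - 37492) = (-13860 + 34*39)/4469 = (-13860 + 1326)*(1/4469) = -12534*1/4469 = -12534/4469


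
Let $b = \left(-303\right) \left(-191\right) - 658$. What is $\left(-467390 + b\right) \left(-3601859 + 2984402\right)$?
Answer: $253265424975$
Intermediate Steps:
$b = 57215$ ($b = 57873 - 658 = 57215$)
$\left(-467390 + b\right) \left(-3601859 + 2984402\right) = \left(-467390 + 57215\right) \left(-3601859 + 2984402\right) = \left(-410175\right) \left(-617457\right) = 253265424975$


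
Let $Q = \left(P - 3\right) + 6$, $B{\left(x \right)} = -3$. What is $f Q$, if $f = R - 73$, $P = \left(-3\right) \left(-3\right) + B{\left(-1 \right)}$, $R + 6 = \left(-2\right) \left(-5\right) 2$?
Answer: $-531$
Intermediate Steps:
$R = 14$ ($R = -6 + \left(-2\right) \left(-5\right) 2 = -6 + 10 \cdot 2 = -6 + 20 = 14$)
$P = 6$ ($P = \left(-3\right) \left(-3\right) - 3 = 9 - 3 = 6$)
$f = -59$ ($f = 14 - 73 = -59$)
$Q = 9$ ($Q = \left(6 - 3\right) + 6 = 3 + 6 = 9$)
$f Q = \left(-59\right) 9 = -531$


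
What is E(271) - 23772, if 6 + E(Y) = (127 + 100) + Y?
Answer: -23280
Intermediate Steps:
E(Y) = 221 + Y (E(Y) = -6 + ((127 + 100) + Y) = -6 + (227 + Y) = 221 + Y)
E(271) - 23772 = (221 + 271) - 23772 = 492 - 23772 = -23280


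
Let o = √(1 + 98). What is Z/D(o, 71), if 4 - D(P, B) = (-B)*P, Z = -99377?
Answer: 397508/499043 - 21167301*√11/499043 ≈ -139.88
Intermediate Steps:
o = 3*√11 (o = √99 = 3*√11 ≈ 9.9499)
D(P, B) = 4 + B*P (D(P, B) = 4 - (-B)*P = 4 - (-1)*B*P = 4 + B*P)
Z/D(o, 71) = -99377/(4 + 71*(3*√11)) = -99377/(4 + 213*√11)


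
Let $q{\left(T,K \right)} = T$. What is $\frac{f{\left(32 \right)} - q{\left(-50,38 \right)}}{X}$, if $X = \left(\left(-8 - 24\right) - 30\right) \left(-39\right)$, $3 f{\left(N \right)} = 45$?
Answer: $\frac{5}{186} \approx 0.026882$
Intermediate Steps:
$f{\left(N \right)} = 15$ ($f{\left(N \right)} = \frac{1}{3} \cdot 45 = 15$)
$X = 2418$ ($X = \left(-32 - 30\right) \left(-39\right) = \left(-62\right) \left(-39\right) = 2418$)
$\frac{f{\left(32 \right)} - q{\left(-50,38 \right)}}{X} = \frac{15 - -50}{2418} = \left(15 + 50\right) \frac{1}{2418} = 65 \cdot \frac{1}{2418} = \frac{5}{186}$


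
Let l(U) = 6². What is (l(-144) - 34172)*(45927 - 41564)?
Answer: -148935368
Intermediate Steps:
l(U) = 36
(l(-144) - 34172)*(45927 - 41564) = (36 - 34172)*(45927 - 41564) = -34136*4363 = -148935368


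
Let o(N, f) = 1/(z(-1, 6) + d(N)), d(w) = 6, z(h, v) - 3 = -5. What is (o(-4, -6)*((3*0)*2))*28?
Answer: 0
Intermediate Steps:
z(h, v) = -2 (z(h, v) = 3 - 5 = -2)
o(N, f) = ¼ (o(N, f) = 1/(-2 + 6) = 1/4 = ¼)
(o(-4, -6)*((3*0)*2))*28 = (((3*0)*2)/4)*28 = ((0*2)/4)*28 = ((¼)*0)*28 = 0*28 = 0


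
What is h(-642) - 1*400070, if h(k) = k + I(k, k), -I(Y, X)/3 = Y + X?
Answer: -396860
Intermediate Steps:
I(Y, X) = -3*X - 3*Y (I(Y, X) = -3*(Y + X) = -3*(X + Y) = -3*X - 3*Y)
h(k) = -5*k (h(k) = k + (-3*k - 3*k) = k - 6*k = -5*k)
h(-642) - 1*400070 = -5*(-642) - 1*400070 = 3210 - 400070 = -396860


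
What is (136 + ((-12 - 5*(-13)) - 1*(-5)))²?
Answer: 37636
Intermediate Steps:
(136 + ((-12 - 5*(-13)) - 1*(-5)))² = (136 + ((-12 + 65) + 5))² = (136 + (53 + 5))² = (136 + 58)² = 194² = 37636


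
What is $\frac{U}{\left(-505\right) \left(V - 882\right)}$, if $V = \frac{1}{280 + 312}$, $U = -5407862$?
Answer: $- \frac{3201454304}{263682215} \approx -12.141$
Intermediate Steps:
$V = \frac{1}{592} \approx 0.0016892$
$\frac{U}{\left(-505\right) \left(V - 882\right)} = - \frac{5407862}{\left(-505\right) \left(\frac{1}{592} - 882\right)} = - \frac{5407862}{\left(-505\right) \left(- \frac{522143}{592}\right)} = - \frac{5407862}{\frac{263682215}{592}} = \left(-5407862\right) \frac{592}{263682215} = - \frac{3201454304}{263682215}$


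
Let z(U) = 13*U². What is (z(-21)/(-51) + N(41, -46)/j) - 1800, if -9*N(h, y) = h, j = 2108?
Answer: -36282317/18972 ≈ -1912.4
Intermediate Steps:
N(h, y) = -h/9
(z(-21)/(-51) + N(41, -46)/j) - 1800 = ((13*(-21)²)/(-51) - ⅑*41/2108) - 1800 = ((13*441)*(-1/51) - 41/9*1/2108) - 1800 = (5733*(-1/51) - 41/18972) - 1800 = (-1911/17 - 41/18972) - 1800 = -2132717/18972 - 1800 = -36282317/18972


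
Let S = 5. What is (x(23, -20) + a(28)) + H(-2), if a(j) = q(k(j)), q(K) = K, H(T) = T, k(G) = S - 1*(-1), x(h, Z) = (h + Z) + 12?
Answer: 19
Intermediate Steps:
x(h, Z) = 12 + Z + h (x(h, Z) = (Z + h) + 12 = 12 + Z + h)
k(G) = 6 (k(G) = 5 - 1*(-1) = 5 + 1 = 6)
a(j) = 6
(x(23, -20) + a(28)) + H(-2) = ((12 - 20 + 23) + 6) - 2 = (15 + 6) - 2 = 21 - 2 = 19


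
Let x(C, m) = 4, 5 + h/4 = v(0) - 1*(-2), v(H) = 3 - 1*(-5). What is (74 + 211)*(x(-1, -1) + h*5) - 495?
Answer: 29145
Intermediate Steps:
v(H) = 8 (v(H) = 3 + 5 = 8)
h = 20 (h = -20 + 4*(8 - 1*(-2)) = -20 + 4*(8 + 2) = -20 + 4*10 = -20 + 40 = 20)
(74 + 211)*(x(-1, -1) + h*5) - 495 = (74 + 211)*(4 + 20*5) - 495 = 285*(4 + 100) - 495 = 285*104 - 495 = 29640 - 495 = 29145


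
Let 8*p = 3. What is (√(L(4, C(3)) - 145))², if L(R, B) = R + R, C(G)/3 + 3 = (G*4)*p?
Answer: -137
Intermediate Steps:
p = 3/8 (p = (⅛)*3 = 3/8 ≈ 0.37500)
C(G) = -9 + 9*G/2 (C(G) = -9 + 3*((G*4)*(3/8)) = -9 + 3*((4*G)*(3/8)) = -9 + 3*(3*G/2) = -9 + 9*G/2)
L(R, B) = 2*R
(√(L(4, C(3)) - 145))² = (√(2*4 - 145))² = (√(8 - 145))² = (√(-137))² = (I*√137)² = -137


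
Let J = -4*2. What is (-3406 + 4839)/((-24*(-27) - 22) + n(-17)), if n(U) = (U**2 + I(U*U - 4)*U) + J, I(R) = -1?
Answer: 1433/924 ≈ 1.5509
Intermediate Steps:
J = -8
n(U) = -8 + U**2 - U (n(U) = (U**2 - U) - 8 = -8 + U**2 - U)
(-3406 + 4839)/((-24*(-27) - 22) + n(-17)) = (-3406 + 4839)/((-24*(-27) - 22) + (-8 + (-17)**2 - 1*(-17))) = 1433/((648 - 22) + (-8 + 289 + 17)) = 1433/(626 + 298) = 1433/924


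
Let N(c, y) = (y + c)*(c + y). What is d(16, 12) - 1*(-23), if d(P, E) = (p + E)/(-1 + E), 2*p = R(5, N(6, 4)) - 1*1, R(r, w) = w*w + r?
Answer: 5267/11 ≈ 478.82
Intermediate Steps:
N(c, y) = (c + y)² (N(c, y) = (c + y)*(c + y) = (c + y)²)
R(r, w) = r + w² (R(r, w) = w² + r = r + w²)
p = 5002 (p = ((5 + ((6 + 4)²)²) - 1*1)/2 = ((5 + (10²)²) - 1)/2 = ((5 + 100²) - 1)/2 = ((5 + 10000) - 1)/2 = (10005 - 1)/2 = (½)*10004 = 5002)
d(P, E) = (5002 + E)/(-1 + E)
d(16, 12) - 1*(-23) = (5002 + 12)/(-1 + 12) - 1*(-23) = 5014/11 + 23 = 5267/11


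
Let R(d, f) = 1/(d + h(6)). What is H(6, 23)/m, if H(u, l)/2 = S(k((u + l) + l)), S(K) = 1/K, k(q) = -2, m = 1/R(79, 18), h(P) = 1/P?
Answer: -6/475 ≈ -0.012632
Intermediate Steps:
R(d, f) = 1/(⅙ + d) (R(d, f) = 1/(d + 1/6) = 1/(d + ⅙) = 1/(⅙ + d))
m = 475/6 (m = 1/(6/(1 + 6*79)) = 1/(6/(1 + 474)) = 1/(6/475) = 475/6 ≈ 79.167)
H(u, l) = -1 (H(u, l) = 2/(-2) = 2*(-½) = -1)
H(6, 23)/m = -1/475/6 = -1*6/475 = -6/475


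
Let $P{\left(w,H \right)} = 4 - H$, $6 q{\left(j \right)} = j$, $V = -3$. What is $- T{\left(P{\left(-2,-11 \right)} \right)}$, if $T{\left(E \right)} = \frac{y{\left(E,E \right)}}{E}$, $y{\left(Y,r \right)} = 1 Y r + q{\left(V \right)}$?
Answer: $- \frac{449}{30} \approx -14.967$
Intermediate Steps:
$q{\left(j \right)} = \frac{j}{6}$
$y{\left(Y,r \right)} = - \frac{1}{2} + Y r$ ($y{\left(Y,r \right)} = 1 Y r + \frac{1}{6} \left(-3\right) = Y r - \frac{1}{2} = - \frac{1}{2} + Y r$)
$T{\left(E \right)} = \frac{- \frac{1}{2} + E^{2}}{E}$ ($T{\left(E \right)} = \frac{- \frac{1}{2} + E E}{E} = \frac{- \frac{1}{2} + E^{2}}{E}$)
$- T{\left(P{\left(-2,-11 \right)} \right)} = - (\left(4 - -11\right) - \frac{1}{2 \left(4 - -11\right)}) = - (\left(4 + 11\right) - \frac{1}{2 \left(4 + 11\right)}) = - (15 - \frac{1}{2 \cdot 15}) = - (15 - \frac{1}{30}) = \left(-1\right) \frac{449}{30} = - \frac{449}{30}$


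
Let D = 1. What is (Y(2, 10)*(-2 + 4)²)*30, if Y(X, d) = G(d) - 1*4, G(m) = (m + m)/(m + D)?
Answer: -2880/11 ≈ -261.82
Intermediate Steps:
G(m) = 2*m/(1 + m) (G(m) = (m + m)/(m + 1) = (2*m)/(1 + m) = 2*m/(1 + m))
Y(X, d) = -4 + 2*d/(1 + d) (Y(X, d) = 2*d/(1 + d) - 1*4 = 2*d/(1 + d) - 4 = -4 + 2*d/(1 + d))
(Y(2, 10)*(-2 + 4)²)*30 = ((2*(-2 - 1*10)/(1 + 10))*(-2 + 4)²)*30 = ((2*(-2 - 10)/11)*2²)*30 = ((2*(1/11)*(-12))*4)*30 = -24/11*4*30 = -96/11*30 = -2880/11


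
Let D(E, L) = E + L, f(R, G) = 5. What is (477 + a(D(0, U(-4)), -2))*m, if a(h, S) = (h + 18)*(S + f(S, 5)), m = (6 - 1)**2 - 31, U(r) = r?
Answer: -3114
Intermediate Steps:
m = -6 (m = 5**2 - 31 = 25 - 31 = -6)
a(h, S) = (5 + S)*(18 + h) (a(h, S) = (h + 18)*(S + 5) = (18 + h)*(5 + S) = (5 + S)*(18 + h))
(477 + a(D(0, U(-4)), -2))*m = (477 + (90 + 5*(0 - 4) + 18*(-2) - 2*(0 - 4)))*(-6) = (477 + (90 + 5*(-4) - 36 - 2*(-4)))*(-6) = (477 + (90 - 20 - 36 + 8))*(-6) = (477 + 42)*(-6) = 519*(-6) = -3114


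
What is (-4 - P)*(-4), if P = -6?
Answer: -8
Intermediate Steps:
(-4 - P)*(-4) = (-4 - 1*(-6))*(-4) = (-4 + 6)*(-4) = 2*(-4) = -8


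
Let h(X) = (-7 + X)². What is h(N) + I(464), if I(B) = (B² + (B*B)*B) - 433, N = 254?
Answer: 100173216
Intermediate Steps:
I(B) = -433 + B² + B³ (I(B) = (B² + B²*B) - 433 = (B² + B³) - 433 = -433 + B² + B³)
h(N) + I(464) = (-7 + 254)² + (-433 + 464² + 464³) = 247² + (-433 + 215296 + 99897344) = 61009 + 100112207 = 100173216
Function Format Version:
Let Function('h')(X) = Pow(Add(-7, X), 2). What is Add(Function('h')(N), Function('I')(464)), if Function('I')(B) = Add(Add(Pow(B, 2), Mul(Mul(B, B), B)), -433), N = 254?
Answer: 100173216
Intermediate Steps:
Function('I')(B) = Add(-433, Pow(B, 2), Pow(B, 3)) (Function('I')(B) = Add(Add(Pow(B, 2), Mul(Pow(B, 2), B)), -433) = Add(Add(Pow(B, 2), Pow(B, 3)), -433) = Add(-433, Pow(B, 2), Pow(B, 3)))
Add(Function('h')(N), Function('I')(464)) = Add(Pow(Add(-7, 254), 2), Add(-433, Pow(464, 2), Pow(464, 3))) = Add(Pow(247, 2), Add(-433, 215296, 99897344)) = Add(61009, 100112207) = 100173216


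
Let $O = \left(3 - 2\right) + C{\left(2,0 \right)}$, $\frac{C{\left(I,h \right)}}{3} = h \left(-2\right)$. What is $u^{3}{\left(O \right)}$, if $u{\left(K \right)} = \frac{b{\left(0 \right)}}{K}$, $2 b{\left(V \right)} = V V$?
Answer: $0$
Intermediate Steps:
$b{\left(V \right)} = \frac{V^{2}}{2}$ ($b{\left(V \right)} = \frac{V V}{2} = \frac{V^{2}}{2}$)
$C{\left(I,h \right)} = - 6 h$ ($C{\left(I,h \right)} = 3 h \left(-2\right) = 3 \left(- 2 h\right) = - 6 h$)
$O = 1$ ($O = \left(3 - 2\right) - 0 = 1 + 0 = 1$)
$u{\left(K \right)} = 0$ ($u{\left(K \right)} = \frac{\frac{1}{2} \cdot 0^{2}}{K} = \frac{\frac{1}{2} \cdot 0}{K} = \frac{0}{K} = 0$)
$u^{3}{\left(O \right)} = 0^{3} = 0$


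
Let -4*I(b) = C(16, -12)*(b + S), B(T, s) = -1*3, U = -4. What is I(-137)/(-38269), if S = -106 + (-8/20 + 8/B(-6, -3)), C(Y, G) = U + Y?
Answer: -3691/191345 ≈ -0.019290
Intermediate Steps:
B(T, s) = -3
C(Y, G) = -4 + Y
S = -1636/15 (S = -106 + (-8/20 + 8/(-3)) = -106 + (-8*1/20 + 8*(-⅓)) = -106 + (-⅖ - 8/3) = -106 - 46/15 = -1636/15 ≈ -109.07)
I(b) = 1636/5 - 3*b (I(b) = -(-4 + 16)*(b - 1636/15)/4 = -3*(-1636/15 + b) = -(-6544/5 + 12*b)/4 = 1636/5 - 3*b)
I(-137)/(-38269) = (1636/5 - 3*(-137))/(-38269) = (1636/5 + 411)*(-1/38269) = (3691/5)*(-1/38269) = -3691/191345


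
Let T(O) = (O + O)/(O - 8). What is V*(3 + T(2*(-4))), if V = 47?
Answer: 188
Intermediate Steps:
T(O) = 2*O/(-8 + O) (T(O) = (2*O)/(-8 + O) = 2*O/(-8 + O))
V*(3 + T(2*(-4))) = 47*(3 + 2*(2*(-4))/(-8 + 2*(-4))) = 47*(3 + 2*(-8)/(-8 - 8)) = 47*(3 + 2*(-8)/(-16)) = 47*(3 + 2*(-8)*(-1/16)) = 47*(3 + 1) = 47*4 = 188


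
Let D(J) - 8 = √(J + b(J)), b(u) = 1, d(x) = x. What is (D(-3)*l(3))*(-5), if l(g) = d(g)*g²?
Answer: -1080 - 135*I*√2 ≈ -1080.0 - 190.92*I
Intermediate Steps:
l(g) = g³ (l(g) = g*g² = g³)
D(J) = 8 + √(1 + J) (D(J) = 8 + √(J + 1) = 8 + √(1 + J))
(D(-3)*l(3))*(-5) = ((8 + √(1 - 3))*3³)*(-5) = ((8 + √(-2))*27)*(-5) = ((8 + I*√2)*27)*(-5) = (216 + 27*I*√2)*(-5) = -1080 - 135*I*√2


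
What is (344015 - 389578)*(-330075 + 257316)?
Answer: 3315118317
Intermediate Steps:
(344015 - 389578)*(-330075 + 257316) = -45563*(-72759) = 3315118317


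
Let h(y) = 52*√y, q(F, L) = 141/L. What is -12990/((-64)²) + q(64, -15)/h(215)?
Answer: -6495/2048 - 47*√215/55900 ≈ -3.1837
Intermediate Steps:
-12990/((-64)²) + q(64, -15)/h(215) = -12990/((-64)²) + (141/(-15))/((52*√215)) = -12990/4096 + (141*(-1/15))*(√215/11180) = -12990*1/4096 - 47*√215/55900 = -6495/2048 - 47*√215/55900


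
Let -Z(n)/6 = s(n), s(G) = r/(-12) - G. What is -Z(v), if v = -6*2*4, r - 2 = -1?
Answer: 575/2 ≈ 287.50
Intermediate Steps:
r = 1 (r = 2 - 1 = 1)
v = -48 (v = -12*4 = -48)
s(G) = -1/12 - G (s(G) = 1/(-12) - G = 1*(-1/12) - G = -1/12 - G)
Z(n) = ½ + 6*n (Z(n) = -6*(-1/12 - n) = ½ + 6*n)
-Z(v) = -(½ + 6*(-48)) = -(½ - 288) = -1*(-575/2) = 575/2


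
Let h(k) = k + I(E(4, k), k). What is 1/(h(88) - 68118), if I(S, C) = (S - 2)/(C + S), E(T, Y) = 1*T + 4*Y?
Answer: -74/5034161 ≈ -1.4700e-5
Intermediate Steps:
E(T, Y) = T + 4*Y
I(S, C) = (-2 + S)/(C + S)
h(k) = k + (2 + 4*k)/(4 + 5*k) (h(k) = k + (-2 + (4 + 4*k))/(k + (4 + 4*k)) = k + (2 + 4*k)/(4 + 5*k))
1/(h(88) - 68118) = 1/((2 + 5*88**2 + 8*88)/(4 + 5*88) - 68118) = 1/((2 + 5*7744 + 704)/(4 + 440) - 68118) = 1/((2 + 38720 + 704)/444 - 68118) = 1/((1/444)*39426 - 68118) = 1/(6571/74 - 68118) = 1/(-5034161/74) = -74/5034161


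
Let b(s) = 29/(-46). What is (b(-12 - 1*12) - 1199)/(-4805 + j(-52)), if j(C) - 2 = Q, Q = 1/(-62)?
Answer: 1710673/6849101 ≈ 0.24977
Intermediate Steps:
b(s) = -29/46 (b(s) = 29*(-1/46) = -29/46)
Q = -1/62 ≈ -0.016129
j(C) = 123/62 (j(C) = 2 - 1/62 = 123/62)
(b(-12 - 1*12) - 1199)/(-4805 + j(-52)) = (-29/46 - 1199)/(-4805 + 123/62) = -55183/(46*(-297787/62)) = -55183/46*(-62/297787) = 1710673/6849101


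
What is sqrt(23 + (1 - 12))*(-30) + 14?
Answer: 14 - 60*sqrt(3) ≈ -89.923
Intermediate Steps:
sqrt(23 + (1 - 12))*(-30) + 14 = sqrt(23 - 11)*(-30) + 14 = sqrt(12)*(-30) + 14 = (2*sqrt(3))*(-30) + 14 = -60*sqrt(3) + 14 = 14 - 60*sqrt(3)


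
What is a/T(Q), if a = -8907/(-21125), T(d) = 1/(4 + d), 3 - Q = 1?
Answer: 53442/21125 ≈ 2.5298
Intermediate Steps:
Q = 2 (Q = 3 - 1*1 = 3 - 1 = 2)
a = 8907/21125 (a = -8907*(-1/21125) = 8907/21125 ≈ 0.42163)
a/T(Q) = 8907/(21125*(1/(4 + 2))) = 8907/(21125*(1/6)) = 8907/(21125*(⅙)) = (8907/21125)*6 = 53442/21125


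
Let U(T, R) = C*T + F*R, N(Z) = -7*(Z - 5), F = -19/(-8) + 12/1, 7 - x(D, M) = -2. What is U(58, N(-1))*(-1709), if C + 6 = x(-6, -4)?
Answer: -5316699/4 ≈ -1.3292e+6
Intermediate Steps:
x(D, M) = 9 (x(D, M) = 7 - 1*(-2) = 7 + 2 = 9)
F = 115/8 (F = -19*(-⅛) + 12*1 = 19/8 + 12 = 115/8 ≈ 14.375)
C = 3 (C = -6 + 9 = 3)
N(Z) = 35 - 7*Z (N(Z) = -7*(-5 + Z) = 35 - 7*Z)
U(T, R) = 3*T + 115*R/8
U(58, N(-1))*(-1709) = (3*58 + 115*(35 - 7*(-1))/8)*(-1709) = (174 + 115*(35 + 7)/8)*(-1709) = (174 + (115/8)*42)*(-1709) = (174 + 2415/4)*(-1709) = (3111/4)*(-1709) = -5316699/4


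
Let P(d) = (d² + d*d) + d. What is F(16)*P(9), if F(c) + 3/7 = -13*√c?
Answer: -62757/7 ≈ -8965.3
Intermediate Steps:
F(c) = -3/7 - 13*√c
P(d) = d + 2*d² (P(d) = (d² + d²) + d = 2*d² + d = d + 2*d²)
F(16)*P(9) = (-3/7 - 13*√16)*(9*(1 + 2*9)) = (-3/7 - 13*4)*(9*(1 + 18)) = (-3/7 - 52)*(9*19) = -367/7*171 = -62757/7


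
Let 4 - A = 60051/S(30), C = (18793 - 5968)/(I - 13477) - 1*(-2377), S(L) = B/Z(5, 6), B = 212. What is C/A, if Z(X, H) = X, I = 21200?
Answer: -3894523952/2312320261 ≈ -1.6842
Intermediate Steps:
S(L) = 212/5
C = 18370396/7723 (C = (18793 - 5968)/(21200 - 13477) - 1*(-2377) = 12825/7723 + 2377 = 18370396/7723 ≈ 2378.7)
A = -299407/212 (A = 4 - 60051/212/5 = 4 - 60051*5/212 = 4 - 1*300255/212 = 4 - 300255/212 = -299407/212 ≈ -1412.3)
C/A = 18370396/(7723*(-299407/212)) = (18370396/7723)*(-212/299407) = -3894523952/2312320261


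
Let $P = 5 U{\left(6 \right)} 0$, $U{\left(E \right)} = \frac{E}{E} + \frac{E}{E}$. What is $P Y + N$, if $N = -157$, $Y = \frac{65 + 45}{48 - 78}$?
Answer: $-157$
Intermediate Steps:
$Y = - \frac{11}{3}$ ($Y = \frac{110}{-30} = 110 \left(- \frac{1}{30}\right) = - \frac{11}{3} \approx -3.6667$)
$U{\left(E \right)} = 2$ ($U{\left(E \right)} = 1 + 1 = 2$)
$P = 0$ ($P = 5 \cdot 2 \cdot 0 = 10 \cdot 0 = 0$)
$P Y + N = 0 \left(- \frac{11}{3}\right) - 157 = 0 - 157 = -157$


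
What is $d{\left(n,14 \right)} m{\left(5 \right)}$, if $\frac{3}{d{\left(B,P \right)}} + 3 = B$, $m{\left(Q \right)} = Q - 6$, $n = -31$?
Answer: $\frac{3}{34} \approx 0.088235$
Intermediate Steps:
$m{\left(Q \right)} = -6 + Q$ ($m{\left(Q \right)} = Q - 6 = -6 + Q$)
$d{\left(B,P \right)} = \frac{3}{-3 + B}$
$d{\left(n,14 \right)} m{\left(5 \right)} = \frac{3}{-3 - 31} \left(-6 + 5\right) = \frac{3}{-34} \left(-1\right) = 3 \left(- \frac{1}{34}\right) \left(-1\right) = \left(- \frac{3}{34}\right) \left(-1\right) = \frac{3}{34}$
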